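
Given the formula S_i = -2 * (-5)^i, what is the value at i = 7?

S_7 = -2 * (-5)^7 = -2 * -78125 = 156250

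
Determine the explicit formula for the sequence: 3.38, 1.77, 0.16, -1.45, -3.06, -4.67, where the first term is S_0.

Check differences: 1.77 - 3.38 = -1.61
0.16 - 1.77 = -1.61
Common difference d = -1.61.
First term a = 3.38.
Formula: S_i = 3.38 - 1.61*i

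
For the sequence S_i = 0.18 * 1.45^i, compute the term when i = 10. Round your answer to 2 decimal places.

S_10 = 0.18 * 1.45^10 ≈ 0.18 * 41.0847 ≈ 7.4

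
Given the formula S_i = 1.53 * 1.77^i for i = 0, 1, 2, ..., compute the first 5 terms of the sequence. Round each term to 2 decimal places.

This is a geometric sequence.
i=0: S_0 = 1.53 * 1.77^0 = 1.53
i=1: S_1 = 1.53 * 1.77^1 ≈ 2.71
i=2: S_2 = 1.53 * 1.77^2 ≈ 4.79
i=3: S_3 = 1.53 * 1.77^3 ≈ 8.48
i=4: S_4 = 1.53 * 1.77^4 ≈ 15.02
The first 5 terms are: [1.53, 2.71, 4.79, 8.48, 15.02]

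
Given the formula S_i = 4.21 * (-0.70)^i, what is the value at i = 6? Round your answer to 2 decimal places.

S_6 = 4.21 * (-0.7)^6 ≈ 4.21 * 0.1176 ≈ 0.5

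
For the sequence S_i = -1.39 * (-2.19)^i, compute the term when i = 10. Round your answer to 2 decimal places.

S_10 = -1.39 * (-2.19)^10 ≈ -1.39 * 2537.7051 ≈ -3527.41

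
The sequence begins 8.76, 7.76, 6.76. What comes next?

Differences: 7.76 - 8.76 = -1.0
This is an arithmetic sequence with common difference d = -1.0.
Next term = 6.76 + -1.0 = 5.76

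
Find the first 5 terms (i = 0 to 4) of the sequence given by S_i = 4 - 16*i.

This is an arithmetic sequence.
i=0: S_0 = 4 + -16*0 = 4
i=1: S_1 = 4 + -16*1 = -12
i=2: S_2 = 4 + -16*2 = -28
i=3: S_3 = 4 + -16*3 = -44
i=4: S_4 = 4 + -16*4 = -60
The first 5 terms are: [4, -12, -28, -44, -60]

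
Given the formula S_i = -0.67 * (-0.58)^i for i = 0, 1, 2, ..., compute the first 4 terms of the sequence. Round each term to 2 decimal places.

This is a geometric sequence.
i=0: S_0 = -0.67 * (-0.58)^0 = -0.67
i=1: S_1 = -0.67 * (-0.58)^1 ≈ 0.39
i=2: S_2 = -0.67 * (-0.58)^2 ≈ -0.23
i=3: S_3 = -0.67 * (-0.58)^3 ≈ 0.13
The first 4 terms are: [-0.67, 0.39, -0.23, 0.13]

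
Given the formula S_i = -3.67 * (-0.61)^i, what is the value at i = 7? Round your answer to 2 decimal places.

S_7 = -3.67 * (-0.61)^7 ≈ -3.67 * -0.0314 ≈ 0.12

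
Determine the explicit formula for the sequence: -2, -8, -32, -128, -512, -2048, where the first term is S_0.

Check ratios: -8 / -2 = 4.0
Common ratio r = 4.
First term a = -2.
Formula: S_i = -2 * 4^i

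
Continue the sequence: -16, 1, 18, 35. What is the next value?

Differences: 1 - -16 = 17
This is an arithmetic sequence with common difference d = 17.
Next term = 35 + 17 = 52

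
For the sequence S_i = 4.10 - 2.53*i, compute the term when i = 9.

S_9 = 4.1 + -2.53*9 = 4.1 + -22.77 = -18.67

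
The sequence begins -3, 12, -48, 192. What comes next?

Ratios: 12 / -3 = -4.0
This is a geometric sequence with common ratio r = -4.
Next term = 192 * -4 = -768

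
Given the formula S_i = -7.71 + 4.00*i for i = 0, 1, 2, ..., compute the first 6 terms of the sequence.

This is an arithmetic sequence.
i=0: S_0 = -7.71 + 4.0*0 = -7.71
i=1: S_1 = -7.71 + 4.0*1 = -3.71
i=2: S_2 = -7.71 + 4.0*2 = 0.29
i=3: S_3 = -7.71 + 4.0*3 = 4.29
i=4: S_4 = -7.71 + 4.0*4 = 8.29
i=5: S_5 = -7.71 + 4.0*5 = 12.29
The first 6 terms are: [-7.71, -3.71, 0.29, 4.29, 8.29, 12.29]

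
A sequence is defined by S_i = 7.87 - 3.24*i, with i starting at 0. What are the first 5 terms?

This is an arithmetic sequence.
i=0: S_0 = 7.87 + -3.24*0 = 7.87
i=1: S_1 = 7.87 + -3.24*1 = 4.63
i=2: S_2 = 7.87 + -3.24*2 = 1.39
i=3: S_3 = 7.87 + -3.24*3 = -1.85
i=4: S_4 = 7.87 + -3.24*4 = -5.09
The first 5 terms are: [7.87, 4.63, 1.39, -1.85, -5.09]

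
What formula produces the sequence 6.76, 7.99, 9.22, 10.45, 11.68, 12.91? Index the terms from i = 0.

Check differences: 7.99 - 6.76 = 1.23
9.22 - 7.99 = 1.23
Common difference d = 1.23.
First term a = 6.76.
Formula: S_i = 6.76 + 1.23*i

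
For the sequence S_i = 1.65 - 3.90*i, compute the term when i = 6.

S_6 = 1.65 + -3.9*6 = 1.65 + -23.4 = -21.75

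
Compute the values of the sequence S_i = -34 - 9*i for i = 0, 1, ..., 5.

This is an arithmetic sequence.
i=0: S_0 = -34 + -9*0 = -34
i=1: S_1 = -34 + -9*1 = -43
i=2: S_2 = -34 + -9*2 = -52
i=3: S_3 = -34 + -9*3 = -61
i=4: S_4 = -34 + -9*4 = -70
i=5: S_5 = -34 + -9*5 = -79
The first 6 terms are: [-34, -43, -52, -61, -70, -79]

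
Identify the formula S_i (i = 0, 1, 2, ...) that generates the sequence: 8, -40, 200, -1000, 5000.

Check ratios: -40 / 8 = -5.0
Common ratio r = -5.
First term a = 8.
Formula: S_i = 8 * (-5)^i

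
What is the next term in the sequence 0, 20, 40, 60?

Differences: 20 - 0 = 20
This is an arithmetic sequence with common difference d = 20.
Next term = 60 + 20 = 80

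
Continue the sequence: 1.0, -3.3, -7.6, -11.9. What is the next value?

Differences: -3.3 - 1.0 = -4.3
This is an arithmetic sequence with common difference d = -4.3.
Next term = -11.9 + -4.3 = -16.2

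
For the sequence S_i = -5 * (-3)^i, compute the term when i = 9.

S_9 = -5 * (-3)^9 = -5 * -19683 = 98415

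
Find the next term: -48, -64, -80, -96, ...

Differences: -64 - -48 = -16
This is an arithmetic sequence with common difference d = -16.
Next term = -96 + -16 = -112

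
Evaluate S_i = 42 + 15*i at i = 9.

S_9 = 42 + 15*9 = 42 + 135 = 177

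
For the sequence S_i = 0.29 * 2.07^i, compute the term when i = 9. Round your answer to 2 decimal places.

S_9 = 0.29 * 2.07^9 ≈ 0.29 * 697.8034 ≈ 202.36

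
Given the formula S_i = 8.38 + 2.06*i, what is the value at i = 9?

S_9 = 8.38 + 2.06*9 = 8.38 + 18.54 = 26.92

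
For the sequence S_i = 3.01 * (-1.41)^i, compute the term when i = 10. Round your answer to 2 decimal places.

S_10 = 3.01 * (-1.41)^10 ≈ 3.01 * 31.0593 ≈ 93.49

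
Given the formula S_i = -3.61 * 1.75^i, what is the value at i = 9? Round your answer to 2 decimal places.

S_9 = -3.61 * 1.75^9 ≈ -3.61 * 153.9368 ≈ -555.71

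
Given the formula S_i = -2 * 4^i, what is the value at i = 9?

S_9 = -2 * 4^9 = -2 * 262144 = -524288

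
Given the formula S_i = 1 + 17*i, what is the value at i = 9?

S_9 = 1 + 17*9 = 1 + 153 = 154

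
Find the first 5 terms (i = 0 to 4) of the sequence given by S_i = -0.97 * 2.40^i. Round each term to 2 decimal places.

This is a geometric sequence.
i=0: S_0 = -0.97 * 2.4^0 = -0.97
i=1: S_1 = -0.97 * 2.4^1 ≈ -2.33
i=2: S_2 = -0.97 * 2.4^2 ≈ -5.59
i=3: S_3 = -0.97 * 2.4^3 ≈ -13.41
i=4: S_4 = -0.97 * 2.4^4 ≈ -32.18
The first 5 terms are: [-0.97, -2.33, -5.59, -13.41, -32.18]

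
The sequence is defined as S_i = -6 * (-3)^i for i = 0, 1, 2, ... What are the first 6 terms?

This is a geometric sequence.
i=0: S_0 = -6 * (-3)^0 = -6
i=1: S_1 = -6 * (-3)^1 = 18
i=2: S_2 = -6 * (-3)^2 = -54
i=3: S_3 = -6 * (-3)^3 = 162
i=4: S_4 = -6 * (-3)^4 = -486
i=5: S_5 = -6 * (-3)^5 = 1458
The first 6 terms are: [-6, 18, -54, 162, -486, 1458]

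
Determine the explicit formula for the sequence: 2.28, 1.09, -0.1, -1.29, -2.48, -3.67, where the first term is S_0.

Check differences: 1.09 - 2.28 = -1.19
-0.1 - 1.09 = -1.19
Common difference d = -1.19.
First term a = 2.28.
Formula: S_i = 2.28 - 1.19*i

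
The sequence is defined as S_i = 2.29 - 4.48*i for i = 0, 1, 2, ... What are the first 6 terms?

This is an arithmetic sequence.
i=0: S_0 = 2.29 + -4.48*0 = 2.29
i=1: S_1 = 2.29 + -4.48*1 = -2.19
i=2: S_2 = 2.29 + -4.48*2 = -6.67
i=3: S_3 = 2.29 + -4.48*3 = -11.15
i=4: S_4 = 2.29 + -4.48*4 = -15.63
i=5: S_5 = 2.29 + -4.48*5 = -20.11
The first 6 terms are: [2.29, -2.19, -6.67, -11.15, -15.63, -20.11]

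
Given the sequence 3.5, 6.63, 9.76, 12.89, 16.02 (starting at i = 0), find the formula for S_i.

Check differences: 6.63 - 3.5 = 3.13
9.76 - 6.63 = 3.13
Common difference d = 3.13.
First term a = 3.5.
Formula: S_i = 3.50 + 3.13*i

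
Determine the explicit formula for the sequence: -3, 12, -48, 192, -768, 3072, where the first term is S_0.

Check ratios: 12 / -3 = -4.0
Common ratio r = -4.
First term a = -3.
Formula: S_i = -3 * (-4)^i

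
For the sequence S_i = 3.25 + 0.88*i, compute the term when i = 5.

S_5 = 3.25 + 0.88*5 = 3.25 + 4.4 = 7.65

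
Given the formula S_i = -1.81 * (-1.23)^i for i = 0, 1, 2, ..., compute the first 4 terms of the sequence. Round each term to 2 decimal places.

This is a geometric sequence.
i=0: S_0 = -1.81 * (-1.23)^0 = -1.81
i=1: S_1 = -1.81 * (-1.23)^1 ≈ 2.23
i=2: S_2 = -1.81 * (-1.23)^2 ≈ -2.74
i=3: S_3 = -1.81 * (-1.23)^3 ≈ 3.37
The first 4 terms are: [-1.81, 2.23, -2.74, 3.37]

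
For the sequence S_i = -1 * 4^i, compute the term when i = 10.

S_10 = -1 * 4^10 = -1 * 1048576 = -1048576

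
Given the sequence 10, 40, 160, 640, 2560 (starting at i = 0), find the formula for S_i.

Check ratios: 40 / 10 = 4.0
Common ratio r = 4.
First term a = 10.
Formula: S_i = 10 * 4^i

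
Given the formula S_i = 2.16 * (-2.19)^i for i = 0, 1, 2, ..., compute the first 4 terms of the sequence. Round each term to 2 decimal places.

This is a geometric sequence.
i=0: S_0 = 2.16 * (-2.19)^0 = 2.16
i=1: S_1 = 2.16 * (-2.19)^1 ≈ -4.73
i=2: S_2 = 2.16 * (-2.19)^2 ≈ 10.36
i=3: S_3 = 2.16 * (-2.19)^3 ≈ -22.69
The first 4 terms are: [2.16, -4.73, 10.36, -22.69]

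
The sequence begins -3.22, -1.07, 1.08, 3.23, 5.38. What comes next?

Differences: -1.07 - -3.22 = 2.15
This is an arithmetic sequence with common difference d = 2.15.
Next term = 5.38 + 2.15 = 7.53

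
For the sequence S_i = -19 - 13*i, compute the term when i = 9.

S_9 = -19 + -13*9 = -19 + -117 = -136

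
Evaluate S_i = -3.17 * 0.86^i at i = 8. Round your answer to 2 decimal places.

S_8 = -3.17 * 0.86^8 ≈ -3.17 * 0.2992 ≈ -0.95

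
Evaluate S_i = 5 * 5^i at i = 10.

S_10 = 5 * 5^10 = 5 * 9765625 = 48828125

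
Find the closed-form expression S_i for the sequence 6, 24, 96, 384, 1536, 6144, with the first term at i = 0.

Check ratios: 24 / 6 = 4.0
Common ratio r = 4.
First term a = 6.
Formula: S_i = 6 * 4^i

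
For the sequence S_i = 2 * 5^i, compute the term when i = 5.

S_5 = 2 * 5^5 = 2 * 3125 = 6250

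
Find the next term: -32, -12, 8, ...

Differences: -12 - -32 = 20
This is an arithmetic sequence with common difference d = 20.
Next term = 8 + 20 = 28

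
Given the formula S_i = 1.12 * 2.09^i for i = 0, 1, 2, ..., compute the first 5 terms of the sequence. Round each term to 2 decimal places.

This is a geometric sequence.
i=0: S_0 = 1.12 * 2.09^0 = 1.12
i=1: S_1 = 1.12 * 2.09^1 ≈ 2.34
i=2: S_2 = 1.12 * 2.09^2 ≈ 4.89
i=3: S_3 = 1.12 * 2.09^3 ≈ 10.22
i=4: S_4 = 1.12 * 2.09^4 ≈ 21.37
The first 5 terms are: [1.12, 2.34, 4.89, 10.22, 21.37]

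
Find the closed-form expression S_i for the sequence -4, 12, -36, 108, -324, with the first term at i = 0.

Check ratios: 12 / -4 = -3.0
Common ratio r = -3.
First term a = -4.
Formula: S_i = -4 * (-3)^i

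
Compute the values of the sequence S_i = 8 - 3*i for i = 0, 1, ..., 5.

This is an arithmetic sequence.
i=0: S_0 = 8 + -3*0 = 8
i=1: S_1 = 8 + -3*1 = 5
i=2: S_2 = 8 + -3*2 = 2
i=3: S_3 = 8 + -3*3 = -1
i=4: S_4 = 8 + -3*4 = -4
i=5: S_5 = 8 + -3*5 = -7
The first 6 terms are: [8, 5, 2, -1, -4, -7]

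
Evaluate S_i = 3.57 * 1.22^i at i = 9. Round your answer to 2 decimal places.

S_9 = 3.57 * 1.22^9 ≈ 3.57 * 5.9874 ≈ 21.38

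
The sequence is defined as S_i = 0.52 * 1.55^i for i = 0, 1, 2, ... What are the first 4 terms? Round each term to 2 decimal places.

This is a geometric sequence.
i=0: S_0 = 0.52 * 1.55^0 = 0.52
i=1: S_1 = 0.52 * 1.55^1 ≈ 0.81
i=2: S_2 = 0.52 * 1.55^2 ≈ 1.25
i=3: S_3 = 0.52 * 1.55^3 ≈ 1.94
The first 4 terms are: [0.52, 0.81, 1.25, 1.94]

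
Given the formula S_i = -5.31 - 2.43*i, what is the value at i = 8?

S_8 = -5.31 + -2.43*8 = -5.31 + -19.44 = -24.75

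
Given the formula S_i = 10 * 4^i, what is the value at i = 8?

S_8 = 10 * 4^8 = 10 * 65536 = 655360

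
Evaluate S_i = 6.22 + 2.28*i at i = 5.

S_5 = 6.22 + 2.28*5 = 6.22 + 11.4 = 17.62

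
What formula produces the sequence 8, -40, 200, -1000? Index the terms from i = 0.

Check ratios: -40 / 8 = -5.0
Common ratio r = -5.
First term a = 8.
Formula: S_i = 8 * (-5)^i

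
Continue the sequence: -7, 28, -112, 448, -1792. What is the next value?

Ratios: 28 / -7 = -4.0
This is a geometric sequence with common ratio r = -4.
Next term = -1792 * -4 = 7168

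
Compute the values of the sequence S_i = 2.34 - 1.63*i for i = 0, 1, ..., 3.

This is an arithmetic sequence.
i=0: S_0 = 2.34 + -1.63*0 = 2.34
i=1: S_1 = 2.34 + -1.63*1 = 0.71
i=2: S_2 = 2.34 + -1.63*2 = -0.92
i=3: S_3 = 2.34 + -1.63*3 = -2.55
The first 4 terms are: [2.34, 0.71, -0.92, -2.55]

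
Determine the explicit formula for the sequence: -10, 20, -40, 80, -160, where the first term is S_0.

Check ratios: 20 / -10 = -2.0
Common ratio r = -2.
First term a = -10.
Formula: S_i = -10 * (-2)^i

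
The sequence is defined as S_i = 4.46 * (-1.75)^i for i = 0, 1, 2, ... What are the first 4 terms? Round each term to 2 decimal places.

This is a geometric sequence.
i=0: S_0 = 4.46 * (-1.75)^0 = 4.46
i=1: S_1 = 4.46 * (-1.75)^1 ≈ -7.81
i=2: S_2 = 4.46 * (-1.75)^2 ≈ 13.66
i=3: S_3 = 4.46 * (-1.75)^3 ≈ -23.9
The first 4 terms are: [4.46, -7.81, 13.66, -23.9]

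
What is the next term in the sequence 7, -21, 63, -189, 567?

Ratios: -21 / 7 = -3.0
This is a geometric sequence with common ratio r = -3.
Next term = 567 * -3 = -1701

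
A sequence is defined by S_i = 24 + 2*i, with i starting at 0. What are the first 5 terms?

This is an arithmetic sequence.
i=0: S_0 = 24 + 2*0 = 24
i=1: S_1 = 24 + 2*1 = 26
i=2: S_2 = 24 + 2*2 = 28
i=3: S_3 = 24 + 2*3 = 30
i=4: S_4 = 24 + 2*4 = 32
The first 5 terms are: [24, 26, 28, 30, 32]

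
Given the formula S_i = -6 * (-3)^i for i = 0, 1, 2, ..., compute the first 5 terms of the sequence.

This is a geometric sequence.
i=0: S_0 = -6 * (-3)^0 = -6
i=1: S_1 = -6 * (-3)^1 = 18
i=2: S_2 = -6 * (-3)^2 = -54
i=3: S_3 = -6 * (-3)^3 = 162
i=4: S_4 = -6 * (-3)^4 = -486
The first 5 terms are: [-6, 18, -54, 162, -486]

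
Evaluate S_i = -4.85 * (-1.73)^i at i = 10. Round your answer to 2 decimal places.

S_10 = -4.85 * (-1.73)^10 ≈ -4.85 * 240.1381 ≈ -1164.67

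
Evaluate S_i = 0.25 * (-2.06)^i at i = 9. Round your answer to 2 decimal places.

S_9 = 0.25 * (-2.06)^9 ≈ 0.25 * -668.0439 ≈ -167.01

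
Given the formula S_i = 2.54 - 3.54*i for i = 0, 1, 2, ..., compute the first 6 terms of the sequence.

This is an arithmetic sequence.
i=0: S_0 = 2.54 + -3.54*0 = 2.54
i=1: S_1 = 2.54 + -3.54*1 = -1.0
i=2: S_2 = 2.54 + -3.54*2 = -4.54
i=3: S_3 = 2.54 + -3.54*3 = -8.08
i=4: S_4 = 2.54 + -3.54*4 = -11.62
i=5: S_5 = 2.54 + -3.54*5 = -15.16
The first 6 terms are: [2.54, -1.0, -4.54, -8.08, -11.62, -15.16]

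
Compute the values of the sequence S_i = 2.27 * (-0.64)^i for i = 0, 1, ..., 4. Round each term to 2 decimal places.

This is a geometric sequence.
i=0: S_0 = 2.27 * (-0.64)^0 = 2.27
i=1: S_1 = 2.27 * (-0.64)^1 ≈ -1.45
i=2: S_2 = 2.27 * (-0.64)^2 ≈ 0.93
i=3: S_3 = 2.27 * (-0.64)^3 ≈ -0.6
i=4: S_4 = 2.27 * (-0.64)^4 ≈ 0.38
The first 5 terms are: [2.27, -1.45, 0.93, -0.6, 0.38]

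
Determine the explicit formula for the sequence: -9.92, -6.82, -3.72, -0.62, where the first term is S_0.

Check differences: -6.82 - -9.92 = 3.1
-3.72 - -6.82 = 3.1
Common difference d = 3.1.
First term a = -9.92.
Formula: S_i = -9.92 + 3.10*i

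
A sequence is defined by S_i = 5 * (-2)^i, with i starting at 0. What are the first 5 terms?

This is a geometric sequence.
i=0: S_0 = 5 * (-2)^0 = 5
i=1: S_1 = 5 * (-2)^1 = -10
i=2: S_2 = 5 * (-2)^2 = 20
i=3: S_3 = 5 * (-2)^3 = -40
i=4: S_4 = 5 * (-2)^4 = 80
The first 5 terms are: [5, -10, 20, -40, 80]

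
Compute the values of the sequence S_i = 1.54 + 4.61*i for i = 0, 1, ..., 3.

This is an arithmetic sequence.
i=0: S_0 = 1.54 + 4.61*0 = 1.54
i=1: S_1 = 1.54 + 4.61*1 = 6.15
i=2: S_2 = 1.54 + 4.61*2 = 10.76
i=3: S_3 = 1.54 + 4.61*3 = 15.37
The first 4 terms are: [1.54, 6.15, 10.76, 15.37]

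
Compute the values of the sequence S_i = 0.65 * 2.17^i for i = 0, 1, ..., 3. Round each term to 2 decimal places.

This is a geometric sequence.
i=0: S_0 = 0.65 * 2.17^0 = 0.65
i=1: S_1 = 0.65 * 2.17^1 ≈ 1.41
i=2: S_2 = 0.65 * 2.17^2 ≈ 3.06
i=3: S_3 = 0.65 * 2.17^3 ≈ 6.64
The first 4 terms are: [0.65, 1.41, 3.06, 6.64]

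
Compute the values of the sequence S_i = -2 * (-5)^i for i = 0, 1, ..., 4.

This is a geometric sequence.
i=0: S_0 = -2 * (-5)^0 = -2
i=1: S_1 = -2 * (-5)^1 = 10
i=2: S_2 = -2 * (-5)^2 = -50
i=3: S_3 = -2 * (-5)^3 = 250
i=4: S_4 = -2 * (-5)^4 = -1250
The first 5 terms are: [-2, 10, -50, 250, -1250]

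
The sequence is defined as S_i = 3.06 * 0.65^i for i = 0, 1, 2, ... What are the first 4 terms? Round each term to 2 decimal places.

This is a geometric sequence.
i=0: S_0 = 3.06 * 0.65^0 = 3.06
i=1: S_1 = 3.06 * 0.65^1 ≈ 1.99
i=2: S_2 = 3.06 * 0.65^2 ≈ 1.29
i=3: S_3 = 3.06 * 0.65^3 ≈ 0.84
The first 4 terms are: [3.06, 1.99, 1.29, 0.84]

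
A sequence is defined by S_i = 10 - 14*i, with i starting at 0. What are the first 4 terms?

This is an arithmetic sequence.
i=0: S_0 = 10 + -14*0 = 10
i=1: S_1 = 10 + -14*1 = -4
i=2: S_2 = 10 + -14*2 = -18
i=3: S_3 = 10 + -14*3 = -32
The first 4 terms are: [10, -4, -18, -32]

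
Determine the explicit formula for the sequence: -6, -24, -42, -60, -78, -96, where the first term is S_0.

Check differences: -24 - -6 = -18
-42 - -24 = -18
Common difference d = -18.
First term a = -6.
Formula: S_i = -6 - 18*i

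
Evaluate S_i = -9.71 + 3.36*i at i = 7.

S_7 = -9.71 + 3.36*7 = -9.71 + 23.52 = 13.81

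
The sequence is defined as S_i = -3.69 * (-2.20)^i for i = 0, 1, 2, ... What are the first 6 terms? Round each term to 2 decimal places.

This is a geometric sequence.
i=0: S_0 = -3.69 * (-2.2)^0 = -3.69
i=1: S_1 = -3.69 * (-2.2)^1 ≈ 8.12
i=2: S_2 = -3.69 * (-2.2)^2 ≈ -17.86
i=3: S_3 = -3.69 * (-2.2)^3 ≈ 39.29
i=4: S_4 = -3.69 * (-2.2)^4 ≈ -86.44
i=5: S_5 = -3.69 * (-2.2)^5 ≈ 190.17
The first 6 terms are: [-3.69, 8.12, -17.86, 39.29, -86.44, 190.17]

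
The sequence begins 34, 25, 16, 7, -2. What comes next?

Differences: 25 - 34 = -9
This is an arithmetic sequence with common difference d = -9.
Next term = -2 + -9 = -11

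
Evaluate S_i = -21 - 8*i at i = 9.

S_9 = -21 + -8*9 = -21 + -72 = -93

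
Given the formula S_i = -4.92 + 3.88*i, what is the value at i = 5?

S_5 = -4.92 + 3.88*5 = -4.92 + 19.4 = 14.48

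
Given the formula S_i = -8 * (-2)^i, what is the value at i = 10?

S_10 = -8 * (-2)^10 = -8 * 1024 = -8192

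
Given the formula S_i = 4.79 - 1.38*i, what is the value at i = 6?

S_6 = 4.79 + -1.38*6 = 4.79 + -8.28 = -3.49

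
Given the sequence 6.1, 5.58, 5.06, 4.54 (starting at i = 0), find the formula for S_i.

Check differences: 5.58 - 6.1 = -0.52
5.06 - 5.58 = -0.52
Common difference d = -0.52.
First term a = 6.1.
Formula: S_i = 6.10 - 0.52*i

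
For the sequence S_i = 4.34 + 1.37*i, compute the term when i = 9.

S_9 = 4.34 + 1.37*9 = 4.34 + 12.33 = 16.67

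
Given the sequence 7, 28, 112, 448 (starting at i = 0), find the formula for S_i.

Check ratios: 28 / 7 = 4.0
Common ratio r = 4.
First term a = 7.
Formula: S_i = 7 * 4^i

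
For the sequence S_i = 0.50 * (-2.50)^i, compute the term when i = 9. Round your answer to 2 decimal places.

S_9 = 0.5 * (-2.5)^9 ≈ 0.5 * -3814.6973 ≈ -1907.35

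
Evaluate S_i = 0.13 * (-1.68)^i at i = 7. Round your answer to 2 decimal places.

S_7 = 0.13 * (-1.68)^7 ≈ 0.13 * -37.7716 ≈ -4.91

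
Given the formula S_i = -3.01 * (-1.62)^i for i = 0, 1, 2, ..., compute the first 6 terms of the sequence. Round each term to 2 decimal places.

This is a geometric sequence.
i=0: S_0 = -3.01 * (-1.62)^0 = -3.01
i=1: S_1 = -3.01 * (-1.62)^1 ≈ 4.88
i=2: S_2 = -3.01 * (-1.62)^2 ≈ -7.9
i=3: S_3 = -3.01 * (-1.62)^3 ≈ 12.8
i=4: S_4 = -3.01 * (-1.62)^4 ≈ -20.73
i=5: S_5 = -3.01 * (-1.62)^5 ≈ 33.58
The first 6 terms are: [-3.01, 4.88, -7.9, 12.8, -20.73, 33.58]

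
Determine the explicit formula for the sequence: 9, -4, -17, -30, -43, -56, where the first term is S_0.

Check differences: -4 - 9 = -13
-17 - -4 = -13
Common difference d = -13.
First term a = 9.
Formula: S_i = 9 - 13*i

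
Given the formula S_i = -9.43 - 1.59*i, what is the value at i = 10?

S_10 = -9.43 + -1.59*10 = -9.43 + -15.9 = -25.33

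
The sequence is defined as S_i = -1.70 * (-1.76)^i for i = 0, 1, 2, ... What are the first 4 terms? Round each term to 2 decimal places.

This is a geometric sequence.
i=0: S_0 = -1.7 * (-1.76)^0 = -1.7
i=1: S_1 = -1.7 * (-1.76)^1 ≈ 2.99
i=2: S_2 = -1.7 * (-1.76)^2 ≈ -5.27
i=3: S_3 = -1.7 * (-1.76)^3 ≈ 9.27
The first 4 terms are: [-1.7, 2.99, -5.27, 9.27]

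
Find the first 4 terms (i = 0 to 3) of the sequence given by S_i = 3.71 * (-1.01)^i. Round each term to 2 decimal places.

This is a geometric sequence.
i=0: S_0 = 3.71 * (-1.01)^0 = 3.71
i=1: S_1 = 3.71 * (-1.01)^1 ≈ -3.75
i=2: S_2 = 3.71 * (-1.01)^2 ≈ 3.78
i=3: S_3 = 3.71 * (-1.01)^3 ≈ -3.82
The first 4 terms are: [3.71, -3.75, 3.78, -3.82]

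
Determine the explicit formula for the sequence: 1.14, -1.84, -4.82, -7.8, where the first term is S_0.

Check differences: -1.84 - 1.14 = -2.98
-4.82 - -1.84 = -2.98
Common difference d = -2.98.
First term a = 1.14.
Formula: S_i = 1.14 - 2.98*i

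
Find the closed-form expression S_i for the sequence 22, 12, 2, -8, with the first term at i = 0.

Check differences: 12 - 22 = -10
2 - 12 = -10
Common difference d = -10.
First term a = 22.
Formula: S_i = 22 - 10*i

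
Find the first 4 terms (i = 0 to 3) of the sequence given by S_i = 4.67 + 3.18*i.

This is an arithmetic sequence.
i=0: S_0 = 4.67 + 3.18*0 = 4.67
i=1: S_1 = 4.67 + 3.18*1 = 7.85
i=2: S_2 = 4.67 + 3.18*2 = 11.03
i=3: S_3 = 4.67 + 3.18*3 = 14.21
The first 4 terms are: [4.67, 7.85, 11.03, 14.21]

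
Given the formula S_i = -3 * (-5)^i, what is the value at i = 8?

S_8 = -3 * (-5)^8 = -3 * 390625 = -1171875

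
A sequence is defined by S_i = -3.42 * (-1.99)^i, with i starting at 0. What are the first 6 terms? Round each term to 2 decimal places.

This is a geometric sequence.
i=0: S_0 = -3.42 * (-1.99)^0 = -3.42
i=1: S_1 = -3.42 * (-1.99)^1 ≈ 6.81
i=2: S_2 = -3.42 * (-1.99)^2 ≈ -13.54
i=3: S_3 = -3.42 * (-1.99)^3 ≈ 26.95
i=4: S_4 = -3.42 * (-1.99)^4 ≈ -53.63
i=5: S_5 = -3.42 * (-1.99)^5 ≈ 106.73
The first 6 terms are: [-3.42, 6.81, -13.54, 26.95, -53.63, 106.73]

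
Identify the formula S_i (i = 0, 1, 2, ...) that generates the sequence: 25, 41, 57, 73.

Check differences: 41 - 25 = 16
57 - 41 = 16
Common difference d = 16.
First term a = 25.
Formula: S_i = 25 + 16*i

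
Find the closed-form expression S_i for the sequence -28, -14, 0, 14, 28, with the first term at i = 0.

Check differences: -14 - -28 = 14
0 - -14 = 14
Common difference d = 14.
First term a = -28.
Formula: S_i = -28 + 14*i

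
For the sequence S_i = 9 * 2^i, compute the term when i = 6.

S_6 = 9 * 2^6 = 9 * 64 = 576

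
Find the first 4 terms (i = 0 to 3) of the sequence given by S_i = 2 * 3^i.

This is a geometric sequence.
i=0: S_0 = 2 * 3^0 = 2
i=1: S_1 = 2 * 3^1 = 6
i=2: S_2 = 2 * 3^2 = 18
i=3: S_3 = 2 * 3^3 = 54
The first 4 terms are: [2, 6, 18, 54]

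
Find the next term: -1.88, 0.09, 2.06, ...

Differences: 0.09 - -1.88 = 1.97
This is an arithmetic sequence with common difference d = 1.97.
Next term = 2.06 + 1.97 = 4.03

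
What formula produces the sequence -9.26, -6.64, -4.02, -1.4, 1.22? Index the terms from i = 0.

Check differences: -6.64 - -9.26 = 2.62
-4.02 - -6.64 = 2.62
Common difference d = 2.62.
First term a = -9.26.
Formula: S_i = -9.26 + 2.62*i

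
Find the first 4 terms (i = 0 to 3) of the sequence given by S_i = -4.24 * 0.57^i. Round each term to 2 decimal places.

This is a geometric sequence.
i=0: S_0 = -4.24 * 0.57^0 = -4.24
i=1: S_1 = -4.24 * 0.57^1 ≈ -2.42
i=2: S_2 = -4.24 * 0.57^2 ≈ -1.38
i=3: S_3 = -4.24 * 0.57^3 ≈ -0.79
The first 4 terms are: [-4.24, -2.42, -1.38, -0.79]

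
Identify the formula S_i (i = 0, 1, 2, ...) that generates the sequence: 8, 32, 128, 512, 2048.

Check ratios: 32 / 8 = 4.0
Common ratio r = 4.
First term a = 8.
Formula: S_i = 8 * 4^i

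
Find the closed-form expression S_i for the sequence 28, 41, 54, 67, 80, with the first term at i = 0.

Check differences: 41 - 28 = 13
54 - 41 = 13
Common difference d = 13.
First term a = 28.
Formula: S_i = 28 + 13*i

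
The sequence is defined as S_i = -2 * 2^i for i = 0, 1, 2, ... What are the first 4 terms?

This is a geometric sequence.
i=0: S_0 = -2 * 2^0 = -2
i=1: S_1 = -2 * 2^1 = -4
i=2: S_2 = -2 * 2^2 = -8
i=3: S_3 = -2 * 2^3 = -16
The first 4 terms are: [-2, -4, -8, -16]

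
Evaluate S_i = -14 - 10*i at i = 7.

S_7 = -14 + -10*7 = -14 + -70 = -84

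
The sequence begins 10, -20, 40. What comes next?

Ratios: -20 / 10 = -2.0
This is a geometric sequence with common ratio r = -2.
Next term = 40 * -2 = -80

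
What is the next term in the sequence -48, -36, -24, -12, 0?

Differences: -36 - -48 = 12
This is an arithmetic sequence with common difference d = 12.
Next term = 0 + 12 = 12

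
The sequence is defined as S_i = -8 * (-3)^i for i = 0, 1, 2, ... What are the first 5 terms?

This is a geometric sequence.
i=0: S_0 = -8 * (-3)^0 = -8
i=1: S_1 = -8 * (-3)^1 = 24
i=2: S_2 = -8 * (-3)^2 = -72
i=3: S_3 = -8 * (-3)^3 = 216
i=4: S_4 = -8 * (-3)^4 = -648
The first 5 terms are: [-8, 24, -72, 216, -648]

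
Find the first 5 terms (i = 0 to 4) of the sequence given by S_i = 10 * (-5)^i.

This is a geometric sequence.
i=0: S_0 = 10 * (-5)^0 = 10
i=1: S_1 = 10 * (-5)^1 = -50
i=2: S_2 = 10 * (-5)^2 = 250
i=3: S_3 = 10 * (-5)^3 = -1250
i=4: S_4 = 10 * (-5)^4 = 6250
The first 5 terms are: [10, -50, 250, -1250, 6250]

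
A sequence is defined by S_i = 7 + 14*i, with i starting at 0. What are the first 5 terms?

This is an arithmetic sequence.
i=0: S_0 = 7 + 14*0 = 7
i=1: S_1 = 7 + 14*1 = 21
i=2: S_2 = 7 + 14*2 = 35
i=3: S_3 = 7 + 14*3 = 49
i=4: S_4 = 7 + 14*4 = 63
The first 5 terms are: [7, 21, 35, 49, 63]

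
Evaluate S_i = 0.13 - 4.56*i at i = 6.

S_6 = 0.13 + -4.56*6 = 0.13 + -27.36 = -27.23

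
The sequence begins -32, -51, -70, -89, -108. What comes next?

Differences: -51 - -32 = -19
This is an arithmetic sequence with common difference d = -19.
Next term = -108 + -19 = -127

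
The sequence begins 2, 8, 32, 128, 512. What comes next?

Ratios: 8 / 2 = 4.0
This is a geometric sequence with common ratio r = 4.
Next term = 512 * 4 = 2048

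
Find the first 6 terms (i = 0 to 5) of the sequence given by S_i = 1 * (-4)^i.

This is a geometric sequence.
i=0: S_0 = 1 * (-4)^0 = 1
i=1: S_1 = 1 * (-4)^1 = -4
i=2: S_2 = 1 * (-4)^2 = 16
i=3: S_3 = 1 * (-4)^3 = -64
i=4: S_4 = 1 * (-4)^4 = 256
i=5: S_5 = 1 * (-4)^5 = -1024
The first 6 terms are: [1, -4, 16, -64, 256, -1024]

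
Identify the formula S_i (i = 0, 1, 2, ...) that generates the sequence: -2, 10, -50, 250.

Check ratios: 10 / -2 = -5.0
Common ratio r = -5.
First term a = -2.
Formula: S_i = -2 * (-5)^i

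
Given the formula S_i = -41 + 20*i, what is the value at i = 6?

S_6 = -41 + 20*6 = -41 + 120 = 79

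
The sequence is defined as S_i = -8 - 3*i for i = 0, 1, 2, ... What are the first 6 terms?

This is an arithmetic sequence.
i=0: S_0 = -8 + -3*0 = -8
i=1: S_1 = -8 + -3*1 = -11
i=2: S_2 = -8 + -3*2 = -14
i=3: S_3 = -8 + -3*3 = -17
i=4: S_4 = -8 + -3*4 = -20
i=5: S_5 = -8 + -3*5 = -23
The first 6 terms are: [-8, -11, -14, -17, -20, -23]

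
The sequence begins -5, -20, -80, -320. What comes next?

Ratios: -20 / -5 = 4.0
This is a geometric sequence with common ratio r = 4.
Next term = -320 * 4 = -1280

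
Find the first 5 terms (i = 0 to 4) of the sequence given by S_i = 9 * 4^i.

This is a geometric sequence.
i=0: S_0 = 9 * 4^0 = 9
i=1: S_1 = 9 * 4^1 = 36
i=2: S_2 = 9 * 4^2 = 144
i=3: S_3 = 9 * 4^3 = 576
i=4: S_4 = 9 * 4^4 = 2304
The first 5 terms are: [9, 36, 144, 576, 2304]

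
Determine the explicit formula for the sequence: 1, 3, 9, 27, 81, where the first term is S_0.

Check ratios: 3 / 1 = 3.0
Common ratio r = 3.
First term a = 1.
Formula: S_i = 1 * 3^i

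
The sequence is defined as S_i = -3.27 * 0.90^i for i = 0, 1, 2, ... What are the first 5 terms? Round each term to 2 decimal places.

This is a geometric sequence.
i=0: S_0 = -3.27 * 0.9^0 = -3.27
i=1: S_1 = -3.27 * 0.9^1 ≈ -2.94
i=2: S_2 = -3.27 * 0.9^2 ≈ -2.65
i=3: S_3 = -3.27 * 0.9^3 ≈ -2.38
i=4: S_4 = -3.27 * 0.9^4 ≈ -2.15
The first 5 terms are: [-3.27, -2.94, -2.65, -2.38, -2.15]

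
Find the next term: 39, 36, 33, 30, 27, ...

Differences: 36 - 39 = -3
This is an arithmetic sequence with common difference d = -3.
Next term = 27 + -3 = 24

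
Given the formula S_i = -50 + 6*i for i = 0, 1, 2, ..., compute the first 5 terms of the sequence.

This is an arithmetic sequence.
i=0: S_0 = -50 + 6*0 = -50
i=1: S_1 = -50 + 6*1 = -44
i=2: S_2 = -50 + 6*2 = -38
i=3: S_3 = -50 + 6*3 = -32
i=4: S_4 = -50 + 6*4 = -26
The first 5 terms are: [-50, -44, -38, -32, -26]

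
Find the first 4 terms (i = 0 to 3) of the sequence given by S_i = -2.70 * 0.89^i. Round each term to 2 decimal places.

This is a geometric sequence.
i=0: S_0 = -2.7 * 0.89^0 = -2.7
i=1: S_1 = -2.7 * 0.89^1 ≈ -2.4
i=2: S_2 = -2.7 * 0.89^2 ≈ -2.14
i=3: S_3 = -2.7 * 0.89^3 ≈ -1.9
The first 4 terms are: [-2.7, -2.4, -2.14, -1.9]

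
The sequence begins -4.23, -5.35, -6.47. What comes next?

Differences: -5.35 - -4.23 = -1.12
This is an arithmetic sequence with common difference d = -1.12.
Next term = -6.47 + -1.12 = -7.59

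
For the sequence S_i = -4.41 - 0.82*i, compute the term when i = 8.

S_8 = -4.41 + -0.82*8 = -4.41 + -6.56 = -10.97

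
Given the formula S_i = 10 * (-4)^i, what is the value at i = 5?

S_5 = 10 * (-4)^5 = 10 * -1024 = -10240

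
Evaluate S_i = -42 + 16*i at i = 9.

S_9 = -42 + 16*9 = -42 + 144 = 102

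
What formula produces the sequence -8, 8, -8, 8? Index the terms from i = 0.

Check ratios: 8 / -8 = -1.0
Common ratio r = -1.
First term a = -8.
Formula: S_i = -8 * (-1)^i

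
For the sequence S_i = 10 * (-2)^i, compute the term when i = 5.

S_5 = 10 * (-2)^5 = 10 * -32 = -320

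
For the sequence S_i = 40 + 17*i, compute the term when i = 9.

S_9 = 40 + 17*9 = 40 + 153 = 193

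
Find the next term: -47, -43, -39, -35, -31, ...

Differences: -43 - -47 = 4
This is an arithmetic sequence with common difference d = 4.
Next term = -31 + 4 = -27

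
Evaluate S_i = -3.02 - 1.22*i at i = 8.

S_8 = -3.02 + -1.22*8 = -3.02 + -9.76 = -12.78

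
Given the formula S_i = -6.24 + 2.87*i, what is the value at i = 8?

S_8 = -6.24 + 2.87*8 = -6.24 + 22.96 = 16.72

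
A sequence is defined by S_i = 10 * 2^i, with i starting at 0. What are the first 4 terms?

This is a geometric sequence.
i=0: S_0 = 10 * 2^0 = 10
i=1: S_1 = 10 * 2^1 = 20
i=2: S_2 = 10 * 2^2 = 40
i=3: S_3 = 10 * 2^3 = 80
The first 4 terms are: [10, 20, 40, 80]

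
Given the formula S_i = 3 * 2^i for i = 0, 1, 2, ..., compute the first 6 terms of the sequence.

This is a geometric sequence.
i=0: S_0 = 3 * 2^0 = 3
i=1: S_1 = 3 * 2^1 = 6
i=2: S_2 = 3 * 2^2 = 12
i=3: S_3 = 3 * 2^3 = 24
i=4: S_4 = 3 * 2^4 = 48
i=5: S_5 = 3 * 2^5 = 96
The first 6 terms are: [3, 6, 12, 24, 48, 96]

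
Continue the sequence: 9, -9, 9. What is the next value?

Ratios: -9 / 9 = -1.0
This is a geometric sequence with common ratio r = -1.
Next term = 9 * -1 = -9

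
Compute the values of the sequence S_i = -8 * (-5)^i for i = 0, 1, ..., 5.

This is a geometric sequence.
i=0: S_0 = -8 * (-5)^0 = -8
i=1: S_1 = -8 * (-5)^1 = 40
i=2: S_2 = -8 * (-5)^2 = -200
i=3: S_3 = -8 * (-5)^3 = 1000
i=4: S_4 = -8 * (-5)^4 = -5000
i=5: S_5 = -8 * (-5)^5 = 25000
The first 6 terms are: [-8, 40, -200, 1000, -5000, 25000]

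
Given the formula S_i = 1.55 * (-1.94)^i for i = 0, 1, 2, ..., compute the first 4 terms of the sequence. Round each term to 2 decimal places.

This is a geometric sequence.
i=0: S_0 = 1.55 * (-1.94)^0 = 1.55
i=1: S_1 = 1.55 * (-1.94)^1 ≈ -3.01
i=2: S_2 = 1.55 * (-1.94)^2 ≈ 5.83
i=3: S_3 = 1.55 * (-1.94)^3 ≈ -11.32
The first 4 terms are: [1.55, -3.01, 5.83, -11.32]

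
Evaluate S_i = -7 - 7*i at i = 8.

S_8 = -7 + -7*8 = -7 + -56 = -63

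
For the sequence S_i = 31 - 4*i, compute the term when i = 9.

S_9 = 31 + -4*9 = 31 + -36 = -5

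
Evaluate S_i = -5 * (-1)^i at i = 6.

S_6 = -5 * (-1)^6 = -5 * 1 = -5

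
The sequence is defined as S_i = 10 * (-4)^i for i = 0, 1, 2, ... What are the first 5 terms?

This is a geometric sequence.
i=0: S_0 = 10 * (-4)^0 = 10
i=1: S_1 = 10 * (-4)^1 = -40
i=2: S_2 = 10 * (-4)^2 = 160
i=3: S_3 = 10 * (-4)^3 = -640
i=4: S_4 = 10 * (-4)^4 = 2560
The first 5 terms are: [10, -40, 160, -640, 2560]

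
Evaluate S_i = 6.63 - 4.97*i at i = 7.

S_7 = 6.63 + -4.97*7 = 6.63 + -34.79 = -28.16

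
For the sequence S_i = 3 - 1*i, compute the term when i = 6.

S_6 = 3 + -1*6 = 3 + -6 = -3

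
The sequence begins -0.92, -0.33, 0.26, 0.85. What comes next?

Differences: -0.33 - -0.92 = 0.59
This is an arithmetic sequence with common difference d = 0.59.
Next term = 0.85 + 0.59 = 1.44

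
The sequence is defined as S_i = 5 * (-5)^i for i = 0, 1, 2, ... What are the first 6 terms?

This is a geometric sequence.
i=0: S_0 = 5 * (-5)^0 = 5
i=1: S_1 = 5 * (-5)^1 = -25
i=2: S_2 = 5 * (-5)^2 = 125
i=3: S_3 = 5 * (-5)^3 = -625
i=4: S_4 = 5 * (-5)^4 = 3125
i=5: S_5 = 5 * (-5)^5 = -15625
The first 6 terms are: [5, -25, 125, -625, 3125, -15625]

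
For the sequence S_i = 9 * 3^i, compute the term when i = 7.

S_7 = 9 * 3^7 = 9 * 2187 = 19683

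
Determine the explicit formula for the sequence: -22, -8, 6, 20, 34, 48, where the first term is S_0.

Check differences: -8 - -22 = 14
6 - -8 = 14
Common difference d = 14.
First term a = -22.
Formula: S_i = -22 + 14*i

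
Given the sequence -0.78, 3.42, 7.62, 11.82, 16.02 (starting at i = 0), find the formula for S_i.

Check differences: 3.42 - -0.78 = 4.2
7.62 - 3.42 = 4.2
Common difference d = 4.2.
First term a = -0.78.
Formula: S_i = -0.78 + 4.20*i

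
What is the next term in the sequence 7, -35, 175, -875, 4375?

Ratios: -35 / 7 = -5.0
This is a geometric sequence with common ratio r = -5.
Next term = 4375 * -5 = -21875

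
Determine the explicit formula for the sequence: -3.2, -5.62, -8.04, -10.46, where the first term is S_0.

Check differences: -5.62 - -3.2 = -2.42
-8.04 - -5.62 = -2.42
Common difference d = -2.42.
First term a = -3.2.
Formula: S_i = -3.20 - 2.42*i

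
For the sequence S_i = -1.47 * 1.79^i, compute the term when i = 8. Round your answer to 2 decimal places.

S_8 = -1.47 * 1.79^8 ≈ -1.47 * 105.396 ≈ -154.93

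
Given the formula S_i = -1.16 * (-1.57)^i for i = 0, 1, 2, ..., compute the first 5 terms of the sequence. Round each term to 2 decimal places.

This is a geometric sequence.
i=0: S_0 = -1.16 * (-1.57)^0 = -1.16
i=1: S_1 = -1.16 * (-1.57)^1 ≈ 1.82
i=2: S_2 = -1.16 * (-1.57)^2 ≈ -2.86
i=3: S_3 = -1.16 * (-1.57)^3 ≈ 4.49
i=4: S_4 = -1.16 * (-1.57)^4 ≈ -7.05
The first 5 terms are: [-1.16, 1.82, -2.86, 4.49, -7.05]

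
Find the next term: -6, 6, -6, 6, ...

Ratios: 6 / -6 = -1.0
This is a geometric sequence with common ratio r = -1.
Next term = 6 * -1 = -6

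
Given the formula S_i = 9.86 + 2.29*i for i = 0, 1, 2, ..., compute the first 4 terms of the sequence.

This is an arithmetic sequence.
i=0: S_0 = 9.86 + 2.29*0 = 9.86
i=1: S_1 = 9.86 + 2.29*1 = 12.15
i=2: S_2 = 9.86 + 2.29*2 = 14.44
i=3: S_3 = 9.86 + 2.29*3 = 16.73
The first 4 terms are: [9.86, 12.15, 14.44, 16.73]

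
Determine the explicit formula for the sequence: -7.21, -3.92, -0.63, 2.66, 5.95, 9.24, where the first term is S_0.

Check differences: -3.92 - -7.21 = 3.29
-0.63 - -3.92 = 3.29
Common difference d = 3.29.
First term a = -7.21.
Formula: S_i = -7.21 + 3.29*i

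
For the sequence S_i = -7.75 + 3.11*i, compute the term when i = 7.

S_7 = -7.75 + 3.11*7 = -7.75 + 21.77 = 14.02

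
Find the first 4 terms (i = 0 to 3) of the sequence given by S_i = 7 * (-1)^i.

This is a geometric sequence.
i=0: S_0 = 7 * (-1)^0 = 7
i=1: S_1 = 7 * (-1)^1 = -7
i=2: S_2 = 7 * (-1)^2 = 7
i=3: S_3 = 7 * (-1)^3 = -7
The first 4 terms are: [7, -7, 7, -7]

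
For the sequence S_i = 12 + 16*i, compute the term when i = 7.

S_7 = 12 + 16*7 = 12 + 112 = 124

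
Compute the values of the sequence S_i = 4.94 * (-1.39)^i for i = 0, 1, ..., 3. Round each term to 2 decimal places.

This is a geometric sequence.
i=0: S_0 = 4.94 * (-1.39)^0 = 4.94
i=1: S_1 = 4.94 * (-1.39)^1 ≈ -6.87
i=2: S_2 = 4.94 * (-1.39)^2 ≈ 9.54
i=3: S_3 = 4.94 * (-1.39)^3 ≈ -13.27
The first 4 terms are: [4.94, -6.87, 9.54, -13.27]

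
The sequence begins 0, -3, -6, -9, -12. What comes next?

Differences: -3 - 0 = -3
This is an arithmetic sequence with common difference d = -3.
Next term = -12 + -3 = -15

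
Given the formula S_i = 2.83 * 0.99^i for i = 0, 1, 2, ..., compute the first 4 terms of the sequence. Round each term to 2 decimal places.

This is a geometric sequence.
i=0: S_0 = 2.83 * 0.99^0 = 2.83
i=1: S_1 = 2.83 * 0.99^1 ≈ 2.8
i=2: S_2 = 2.83 * 0.99^2 ≈ 2.77
i=3: S_3 = 2.83 * 0.99^3 ≈ 2.75
The first 4 terms are: [2.83, 2.8, 2.77, 2.75]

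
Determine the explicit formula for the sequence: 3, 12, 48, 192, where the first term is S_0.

Check ratios: 12 / 3 = 4.0
Common ratio r = 4.
First term a = 3.
Formula: S_i = 3 * 4^i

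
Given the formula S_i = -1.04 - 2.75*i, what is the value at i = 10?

S_10 = -1.04 + -2.75*10 = -1.04 + -27.5 = -28.54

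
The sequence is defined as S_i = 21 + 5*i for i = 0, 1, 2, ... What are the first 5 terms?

This is an arithmetic sequence.
i=0: S_0 = 21 + 5*0 = 21
i=1: S_1 = 21 + 5*1 = 26
i=2: S_2 = 21 + 5*2 = 31
i=3: S_3 = 21 + 5*3 = 36
i=4: S_4 = 21 + 5*4 = 41
The first 5 terms are: [21, 26, 31, 36, 41]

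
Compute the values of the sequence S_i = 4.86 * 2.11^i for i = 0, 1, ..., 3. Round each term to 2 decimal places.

This is a geometric sequence.
i=0: S_0 = 4.86 * 2.11^0 = 4.86
i=1: S_1 = 4.86 * 2.11^1 ≈ 10.25
i=2: S_2 = 4.86 * 2.11^2 ≈ 21.64
i=3: S_3 = 4.86 * 2.11^3 ≈ 45.65
The first 4 terms are: [4.86, 10.25, 21.64, 45.65]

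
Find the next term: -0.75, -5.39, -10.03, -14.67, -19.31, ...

Differences: -5.39 - -0.75 = -4.64
This is an arithmetic sequence with common difference d = -4.64.
Next term = -19.31 + -4.64 = -23.95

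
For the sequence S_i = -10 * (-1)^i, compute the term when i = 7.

S_7 = -10 * (-1)^7 = -10 * -1 = 10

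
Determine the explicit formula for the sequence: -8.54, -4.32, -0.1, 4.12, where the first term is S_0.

Check differences: -4.32 - -8.54 = 4.22
-0.1 - -4.32 = 4.22
Common difference d = 4.22.
First term a = -8.54.
Formula: S_i = -8.54 + 4.22*i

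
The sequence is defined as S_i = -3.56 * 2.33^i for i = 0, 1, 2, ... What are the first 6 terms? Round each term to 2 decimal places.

This is a geometric sequence.
i=0: S_0 = -3.56 * 2.33^0 = -3.56
i=1: S_1 = -3.56 * 2.33^1 ≈ -8.29
i=2: S_2 = -3.56 * 2.33^2 ≈ -19.33
i=3: S_3 = -3.56 * 2.33^3 ≈ -45.03
i=4: S_4 = -3.56 * 2.33^4 ≈ -104.92
i=5: S_5 = -3.56 * 2.33^5 ≈ -244.47
The first 6 terms are: [-3.56, -8.29, -19.33, -45.03, -104.92, -244.47]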